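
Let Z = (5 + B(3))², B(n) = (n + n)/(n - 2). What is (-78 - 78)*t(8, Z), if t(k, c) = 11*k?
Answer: -13728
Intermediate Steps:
B(n) = 2*n/(-2 + n) (B(n) = (2*n)/(-2 + n) = 2*n/(-2 + n))
Z = 121 (Z = (5 + 2*3/(-2 + 3))² = (5 + 2*3/1)² = (5 + 2*3*1)² = (5 + 6)² = 11² = 121)
(-78 - 78)*t(8, Z) = (-78 - 78)*(11*8) = -156*88 = -13728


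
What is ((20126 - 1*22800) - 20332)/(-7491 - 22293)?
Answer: 11503/14892 ≈ 0.77243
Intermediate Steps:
((20126 - 1*22800) - 20332)/(-7491 - 22293) = ((20126 - 22800) - 20332)/(-29784) = (-2674 - 20332)*(-1/29784) = -23006*(-1/29784) = 11503/14892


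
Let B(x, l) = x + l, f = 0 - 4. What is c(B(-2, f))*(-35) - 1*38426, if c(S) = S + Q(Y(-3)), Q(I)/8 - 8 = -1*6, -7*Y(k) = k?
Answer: -38776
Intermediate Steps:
Y(k) = -k/7
Q(I) = 16 (Q(I) = 64 + 8*(-1*6) = 64 + 8*(-6) = 64 - 48 = 16)
f = -4
B(x, l) = l + x
c(S) = 16 + S (c(S) = S + 16 = 16 + S)
c(B(-2, f))*(-35) - 1*38426 = (16 + (-4 - 2))*(-35) - 1*38426 = (16 - 6)*(-35) - 38426 = 10*(-35) - 38426 = -350 - 38426 = -38776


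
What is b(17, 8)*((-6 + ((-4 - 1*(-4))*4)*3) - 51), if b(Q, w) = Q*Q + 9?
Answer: -16986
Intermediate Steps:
b(Q, w) = 9 + Q**2 (b(Q, w) = Q**2 + 9 = 9 + Q**2)
b(17, 8)*((-6 + ((-4 - 1*(-4))*4)*3) - 51) = (9 + 17**2)*((-6 + ((-4 - 1*(-4))*4)*3) - 51) = (9 + 289)*((-6 + ((-4 + 4)*4)*3) - 51) = 298*((-6 + (0*4)*3) - 51) = 298*((-6 + 0*3) - 51) = 298*((-6 + 0) - 51) = 298*(-6 - 51) = 298*(-57) = -16986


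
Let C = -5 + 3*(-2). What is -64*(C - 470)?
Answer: 30784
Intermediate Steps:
C = -11 (C = -5 - 6 = -11)
-64*(C - 470) = -64*(-11 - 470) = -64*(-481) = 30784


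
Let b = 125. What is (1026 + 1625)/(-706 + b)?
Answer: -2651/581 ≈ -4.5628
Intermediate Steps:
(1026 + 1625)/(-706 + b) = (1026 + 1625)/(-706 + 125) = 2651/(-581) = 2651*(-1/581) = -2651/581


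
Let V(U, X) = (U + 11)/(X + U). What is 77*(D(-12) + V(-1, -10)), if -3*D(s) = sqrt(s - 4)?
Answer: -70 - 308*I/3 ≈ -70.0 - 102.67*I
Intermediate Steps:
D(s) = -sqrt(-4 + s)/3 (D(s) = -sqrt(s - 4)/3 = -sqrt(-4 + s)/3)
V(U, X) = (11 + U)/(U + X)
77*(D(-12) + V(-1, -10)) = 77*(-sqrt(-4 - 12)/3 + (11 - 1)/(-1 - 10)) = 77*(-4*I/3 + 10/(-11)) = 77*(-4*I/3 - 1/11*10) = 77*(-4*I/3 - 10/11) = 77*(-10/11 - 4*I/3) = -70 - 308*I/3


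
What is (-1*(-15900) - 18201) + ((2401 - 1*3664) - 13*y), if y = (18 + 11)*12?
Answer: -8088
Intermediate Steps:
y = 348 (y = 29*12 = 348)
(-1*(-15900) - 18201) + ((2401 - 1*3664) - 13*y) = (-1*(-15900) - 18201) + ((2401 - 1*3664) - 13*348) = (15900 - 18201) + ((2401 - 3664) - 1*4524) = -2301 + (-1263 - 4524) = -2301 - 5787 = -8088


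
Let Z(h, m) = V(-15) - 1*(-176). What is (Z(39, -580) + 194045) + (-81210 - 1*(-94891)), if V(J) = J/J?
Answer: 207903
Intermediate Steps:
V(J) = 1
Z(h, m) = 177 (Z(h, m) = 1 - 1*(-176) = 1 + 176 = 177)
(Z(39, -580) + 194045) + (-81210 - 1*(-94891)) = (177 + 194045) + (-81210 - 1*(-94891)) = 194222 + (-81210 + 94891) = 194222 + 13681 = 207903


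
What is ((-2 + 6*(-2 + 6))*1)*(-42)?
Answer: -924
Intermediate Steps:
((-2 + 6*(-2 + 6))*1)*(-42) = ((-2 + 6*4)*1)*(-42) = ((-2 + 24)*1)*(-42) = (22*1)*(-42) = 22*(-42) = -924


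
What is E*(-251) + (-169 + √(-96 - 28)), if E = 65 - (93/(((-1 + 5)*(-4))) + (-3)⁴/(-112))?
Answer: -507485/28 + 2*I*√31 ≈ -18124.0 + 11.136*I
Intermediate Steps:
E = 2003/28 (E = 65 - (93/((4*(-4))) + 81*(-1/112)) = 65 - (93/(-16) - 81/112) = 65 - (93*(-1/16) - 81/112) = 65 - (-93/16 - 81/112) = 65 - 1*(-183/28) = 65 + 183/28 = 2003/28 ≈ 71.536)
E*(-251) + (-169 + √(-96 - 28)) = (2003/28)*(-251) + (-169 + √(-96 - 28)) = -502753/28 + (-169 + √(-124)) = -502753/28 + (-169 + 2*I*√31) = -507485/28 + 2*I*√31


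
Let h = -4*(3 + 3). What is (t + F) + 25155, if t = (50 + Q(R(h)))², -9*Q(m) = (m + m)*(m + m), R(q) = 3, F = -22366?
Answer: 4905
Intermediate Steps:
h = -24 (h = -4*6 = -24)
Q(m) = -4*m²/9 (Q(m) = -(m + m)*(m + m)/9 = -2*m*2*m/9 = -4*m²/9)
t = 2116 (t = (50 - 4/9*3²)² = (50 - 4/9*9)² = (50 - 4)² = 46² = 2116)
(t + F) + 25155 = (2116 - 22366) + 25155 = -20250 + 25155 = 4905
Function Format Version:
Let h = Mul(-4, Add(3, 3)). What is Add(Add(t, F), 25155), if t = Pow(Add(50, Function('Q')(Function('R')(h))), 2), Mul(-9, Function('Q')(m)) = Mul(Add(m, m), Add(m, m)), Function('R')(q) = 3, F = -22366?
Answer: 4905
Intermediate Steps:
h = -24 (h = Mul(-4, 6) = -24)
Function('Q')(m) = Mul(Rational(-4, 9), Pow(m, 2)) (Function('Q')(m) = Mul(Rational(-1, 9), Mul(Add(m, m), Add(m, m))) = Mul(Rational(-1, 9), Mul(Mul(2, m), Mul(2, m))) = Mul(Rational(-1, 9), Mul(4, Pow(m, 2))) = Mul(Rational(-4, 9), Pow(m, 2)))
t = 2116 (t = Pow(Add(50, Mul(Rational(-4, 9), Pow(3, 2))), 2) = Pow(Add(50, Mul(Rational(-4, 9), 9)), 2) = Pow(Add(50, -4), 2) = Pow(46, 2) = 2116)
Add(Add(t, F), 25155) = Add(Add(2116, -22366), 25155) = Add(-20250, 25155) = 4905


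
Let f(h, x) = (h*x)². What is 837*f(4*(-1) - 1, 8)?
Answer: 1339200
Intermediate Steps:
f(h, x) = h²*x²
837*f(4*(-1) - 1, 8) = 837*((4*(-1) - 1)²*8²) = 837*((-4 - 1)²*64) = 837*((-5)²*64) = 837*(25*64) = 837*1600 = 1339200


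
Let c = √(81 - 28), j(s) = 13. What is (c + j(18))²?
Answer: (13 + √53)² ≈ 411.28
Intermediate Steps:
c = √53 ≈ 7.2801
(c + j(18))² = (√53 + 13)² = (13 + √53)²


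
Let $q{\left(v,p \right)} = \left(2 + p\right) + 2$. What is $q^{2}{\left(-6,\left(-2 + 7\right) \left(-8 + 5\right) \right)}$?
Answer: $121$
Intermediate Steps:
$q{\left(v,p \right)} = 4 + p$
$q^{2}{\left(-6,\left(-2 + 7\right) \left(-8 + 5\right) \right)} = \left(4 + \left(-2 + 7\right) \left(-8 + 5\right)\right)^{2} = \left(4 + 5 \left(-3\right)\right)^{2} = \left(4 - 15\right)^{2} = \left(-11\right)^{2} = 121$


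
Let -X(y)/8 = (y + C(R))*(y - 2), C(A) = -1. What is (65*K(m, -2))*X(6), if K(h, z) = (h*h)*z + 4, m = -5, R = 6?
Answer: 478400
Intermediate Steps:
X(y) = -8*(-1 + y)*(-2 + y) (X(y) = -8*(y - 1)*(y - 2) = -8*(-1 + y)*(-2 + y))
K(h, z) = 4 + z*h**2 (K(h, z) = h**2*z + 4 = z*h**2 + 4 = 4 + z*h**2)
(65*K(m, -2))*X(6) = (65*(4 - 2*(-5)**2))*(-16 - 8*6**2 + 24*6) = (65*(4 - 2*25))*(-16 - 8*36 + 144) = (65*(4 - 50))*(-16 - 288 + 144) = (65*(-46))*(-160) = -2990*(-160) = 478400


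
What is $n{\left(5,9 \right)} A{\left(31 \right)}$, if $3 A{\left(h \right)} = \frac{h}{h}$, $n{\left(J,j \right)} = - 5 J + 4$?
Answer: $-7$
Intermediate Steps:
$n{\left(J,j \right)} = 4 - 5 J$
$A{\left(h \right)} = \frac{1}{3}$ ($A{\left(h \right)} = \frac{h \frac{1}{h}}{3} = \frac{1}{3} \cdot 1 = \frac{1}{3}$)
$n{\left(5,9 \right)} A{\left(31 \right)} = \left(4 - 25\right) \frac{1}{3} = \left(-21\right) \frac{1}{3} = -7$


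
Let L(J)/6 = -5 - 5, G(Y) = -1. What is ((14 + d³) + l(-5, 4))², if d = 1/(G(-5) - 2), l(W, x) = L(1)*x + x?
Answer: 35940025/729 ≈ 49300.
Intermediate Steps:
L(J) = -60 (L(J) = 6*(-5 - 5) = 6*(-10) = -60)
l(W, x) = -59*x (l(W, x) = -60*x + x = -59*x)
d = -⅓ (d = 1/(-1 - 2) = 1/(-3) = -⅓ ≈ -0.33333)
((14 + d³) + l(-5, 4))² = ((14 + (-⅓)³) - 59*4)² = ((14 - 1/27) - 236)² = (377/27 - 236)² = (-5995/27)² = 35940025/729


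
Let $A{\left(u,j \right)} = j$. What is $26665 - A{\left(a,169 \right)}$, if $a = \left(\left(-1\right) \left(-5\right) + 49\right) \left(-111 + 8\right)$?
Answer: $26496$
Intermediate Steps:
$a = -5562$ ($a = \left(5 + 49\right) \left(-103\right) = 54 \left(-103\right) = -5562$)
$26665 - A{\left(a,169 \right)} = 26665 - 169 = 26496$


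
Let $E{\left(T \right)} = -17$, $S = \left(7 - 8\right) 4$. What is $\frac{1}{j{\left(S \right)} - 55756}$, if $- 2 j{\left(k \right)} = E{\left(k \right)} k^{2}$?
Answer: $- \frac{1}{55620} \approx -1.7979 \cdot 10^{-5}$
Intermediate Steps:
$S = -4$ ($S = \left(-1\right) 4 = -4$)
$j{\left(k \right)} = \frac{17 k^{2}}{2}$ ($j{\left(k \right)} = - \frac{\left(-17\right) k^{2}}{2} = \frac{17 k^{2}}{2}$)
$\frac{1}{j{\left(S \right)} - 55756} = \frac{1}{\frac{17 \left(-4\right)^{2}}{2} - 55756} = \frac{1}{\frac{17}{2} \cdot 16 - 55756} = \frac{1}{136 - 55756} = \frac{1}{-55620} = - \frac{1}{55620}$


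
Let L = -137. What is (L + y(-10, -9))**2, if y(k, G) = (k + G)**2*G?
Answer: 11464996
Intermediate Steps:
y(k, G) = G*(G + k)**2 (y(k, G) = (G + k)**2*G = G*(G + k)**2)
(L + y(-10, -9))**2 = (-137 - 9*(-9 - 10)**2)**2 = (-137 - 9*(-19)**2)**2 = (-137 - 9*361)**2 = (-137 - 3249)**2 = (-3386)**2 = 11464996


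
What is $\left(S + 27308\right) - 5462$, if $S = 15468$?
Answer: $37314$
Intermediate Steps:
$\left(S + 27308\right) - 5462 = \left(15468 + 27308\right) - 5462 = 42776 - 5462 = 37314$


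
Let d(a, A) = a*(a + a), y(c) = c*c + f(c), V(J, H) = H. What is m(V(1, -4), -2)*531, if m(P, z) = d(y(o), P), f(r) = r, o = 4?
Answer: 424800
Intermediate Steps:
y(c) = c + c² (y(c) = c*c + c = c² + c = c + c²)
d(a, A) = 2*a² (d(a, A) = a*(2*a) = 2*a²)
m(P, z) = 800 (m(P, z) = 2*(4*(1 + 4))² = 2*(4*5)² = 2*20² = 2*400 = 800)
m(V(1, -4), -2)*531 = 800*531 = 424800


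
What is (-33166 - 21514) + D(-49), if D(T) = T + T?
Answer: -54778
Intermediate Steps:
D(T) = 2*T
(-33166 - 21514) + D(-49) = (-33166 - 21514) + 2*(-49) = -54680 - 98 = -54778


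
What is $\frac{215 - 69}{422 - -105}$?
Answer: $\frac{146}{527} \approx 0.27704$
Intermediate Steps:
$\frac{215 - 69}{422 - -105} = \frac{1}{422 + 105} \cdot 146 = \frac{1}{527} \cdot 146 = \frac{146}{527}$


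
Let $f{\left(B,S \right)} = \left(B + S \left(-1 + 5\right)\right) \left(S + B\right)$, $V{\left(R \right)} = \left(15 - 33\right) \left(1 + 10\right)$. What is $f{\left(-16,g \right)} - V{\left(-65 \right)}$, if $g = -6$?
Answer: $1078$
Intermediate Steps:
$V{\left(R \right)} = -198$ ($V{\left(R \right)} = \left(-18\right) 11 = -198$)
$f{\left(B,S \right)} = \left(B + S\right) \left(B + 4 S\right)$ ($f{\left(B,S \right)} = \left(B + S 4\right) \left(B + S\right) = \left(B + 4 S\right) \left(B + S\right) = \left(B + S\right) \left(B + 4 S\right)$)
$f{\left(-16,g \right)} - V{\left(-65 \right)} = \left(\left(-16\right)^{2} + 4 \left(-6\right)^{2} + 5 \left(-16\right) \left(-6\right)\right) - -198 = \left(256 + 4 \cdot 36 + 480\right) + 198 = \left(256 + 144 + 480\right) + 198 = 880 + 198 = 1078$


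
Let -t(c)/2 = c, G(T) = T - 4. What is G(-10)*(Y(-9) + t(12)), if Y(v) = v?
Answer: 462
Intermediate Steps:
G(T) = -4 + T
t(c) = -2*c
G(-10)*(Y(-9) + t(12)) = (-4 - 10)*(-9 - 2*12) = -14*(-9 - 24) = -14*(-33) = 462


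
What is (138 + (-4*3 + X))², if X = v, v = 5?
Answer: 17161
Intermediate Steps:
X = 5
(138 + (-4*3 + X))² = (138 + (-4*3 + 5))² = (138 + (-12 + 5))² = (138 - 7)² = 131² = 17161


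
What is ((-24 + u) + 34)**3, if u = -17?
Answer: -343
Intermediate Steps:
((-24 + u) + 34)**3 = ((-24 - 17) + 34)**3 = (-41 + 34)**3 = (-7)**3 = -343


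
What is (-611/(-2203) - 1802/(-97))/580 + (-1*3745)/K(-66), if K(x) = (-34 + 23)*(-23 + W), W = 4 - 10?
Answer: -15961136097/1363348580 ≈ -11.707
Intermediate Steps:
W = -6
K(x) = 319 (K(x) = (-34 + 23)*(-23 - 6) = -11*(-29) = 319)
(-611/(-2203) - 1802/(-97))/580 + (-1*3745)/K(-66) = (-611/(-2203) - 1802/(-97))/580 - 1*3745/319 = (-611*(-1/2203) - 1802*(-1/97))*(1/580) - 3745*1/319 = (611/2203 + 1802/97)*(1/580) - 3745/319 = (4029073/213691)*(1/580) - 3745/319 = 4029073/123940780 - 3745/319 = -15961136097/1363348580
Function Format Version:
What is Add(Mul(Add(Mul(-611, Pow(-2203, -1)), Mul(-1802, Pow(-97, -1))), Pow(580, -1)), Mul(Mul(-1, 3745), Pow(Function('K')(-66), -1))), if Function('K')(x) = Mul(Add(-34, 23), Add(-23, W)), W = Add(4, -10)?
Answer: Rational(-15961136097, 1363348580) ≈ -11.707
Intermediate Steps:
W = -6
Function('K')(x) = 319 (Function('K')(x) = Mul(Add(-34, 23), Add(-23, -6)) = Mul(-11, -29) = 319)
Add(Mul(Add(Mul(-611, Pow(-2203, -1)), Mul(-1802, Pow(-97, -1))), Pow(580, -1)), Mul(Mul(-1, 3745), Pow(Function('K')(-66), -1))) = Add(Mul(Add(Mul(-611, Pow(-2203, -1)), Mul(-1802, Pow(-97, -1))), Pow(580, -1)), Mul(Mul(-1, 3745), Pow(319, -1))) = Add(Mul(Add(Mul(-611, Rational(-1, 2203)), Mul(-1802, Rational(-1, 97))), Rational(1, 580)), Mul(-3745, Rational(1, 319))) = Add(Mul(Add(Rational(611, 2203), Rational(1802, 97)), Rational(1, 580)), Rational(-3745, 319)) = Add(Mul(Rational(4029073, 213691), Rational(1, 580)), Rational(-3745, 319)) = Add(Rational(4029073, 123940780), Rational(-3745, 319)) = Rational(-15961136097, 1363348580)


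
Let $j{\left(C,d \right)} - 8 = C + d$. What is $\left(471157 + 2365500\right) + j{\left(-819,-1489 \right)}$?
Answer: $2834357$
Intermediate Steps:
$j{\left(C,d \right)} = 8 + C + d$ ($j{\left(C,d \right)} = 8 + \left(C + d\right) = 8 + C + d$)
$\left(471157 + 2365500\right) + j{\left(-819,-1489 \right)} = \left(471157 + 2365500\right) - 2300 = 2836657 - 2300 = 2834357$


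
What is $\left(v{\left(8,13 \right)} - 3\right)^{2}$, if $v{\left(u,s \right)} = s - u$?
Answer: $4$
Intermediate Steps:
$\left(v{\left(8,13 \right)} - 3\right)^{2} = \left(\left(13 - 8\right) - 3\right)^{2} = \left(5 - 3\right)^{2} = 2^{2} = 4$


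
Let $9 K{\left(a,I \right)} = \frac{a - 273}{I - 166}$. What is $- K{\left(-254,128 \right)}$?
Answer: $- \frac{527}{342} \approx -1.5409$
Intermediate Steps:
$K{\left(a,I \right)} = \frac{-273 + a}{9 \left(-166 + I\right)}$ ($K{\left(a,I \right)} = \frac{\left(a - 273\right) \frac{1}{I - 166}}{9} = \frac{\left(-273 + a\right) \frac{1}{-166 + I}}{9} = \frac{\frac{1}{-166 + I} \left(-273 + a\right)}{9} = \frac{-273 + a}{9 \left(-166 + I\right)}$)
$- K{\left(-254,128 \right)} = - \frac{-273 - 254}{9 \left(-166 + 128\right)} = - \frac{-527}{9 \left(-38\right)} = - \frac{\left(-1\right) \left(-527\right)}{9 \cdot 38} = \left(-1\right) \frac{527}{342} = - \frac{527}{342}$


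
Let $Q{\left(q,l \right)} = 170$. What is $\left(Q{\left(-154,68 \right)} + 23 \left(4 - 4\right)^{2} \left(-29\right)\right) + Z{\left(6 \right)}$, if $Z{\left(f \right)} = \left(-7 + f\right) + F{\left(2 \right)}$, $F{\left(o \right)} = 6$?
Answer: $175$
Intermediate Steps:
$Z{\left(f \right)} = -1 + f$ ($Z{\left(f \right)} = \left(-7 + f\right) + 6 = -1 + f$)
$\left(Q{\left(-154,68 \right)} + 23 \left(4 - 4\right)^{2} \left(-29\right)\right) + Z{\left(6 \right)} = \left(170 + 23 \left(4 - 4\right)^{2} \left(-29\right)\right) + \left(-1 + 6\right) = \left(170 + 23 \cdot 0^{2} \left(-29\right)\right) + 5 = \left(170 + 23 \cdot 0 \left(-29\right)\right) + 5 = \left(170 + 0 \left(-29\right)\right) + 5 = \left(170 + 0\right) + 5 = 170 + 5 = 175$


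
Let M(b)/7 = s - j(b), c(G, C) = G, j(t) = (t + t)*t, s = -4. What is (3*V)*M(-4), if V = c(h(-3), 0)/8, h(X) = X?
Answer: 567/2 ≈ 283.50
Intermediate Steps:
j(t) = 2*t² (j(t) = (2*t)*t = 2*t²)
M(b) = -28 - 14*b² (M(b) = 7*(-4 - 2*b²) = -28 - 14*b²)
V = -3/8 ≈ -0.37500
(3*V)*M(-4) = (3*(-3/8))*(-28 - 14*(-4)²) = -9*(-28 - 14*16)/8 = -9*(-28 - 224)/8 = -9/8*(-252) = 567/2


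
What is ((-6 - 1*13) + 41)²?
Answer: 484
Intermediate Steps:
((-6 - 1*13) + 41)² = ((-6 - 13) + 41)² = (-19 + 41)² = 22² = 484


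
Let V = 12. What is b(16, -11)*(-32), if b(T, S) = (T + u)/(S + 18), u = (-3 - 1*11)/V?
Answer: -1424/21 ≈ -67.810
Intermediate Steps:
u = -7/6 (u = (-3 - 1*11)/12 = (-3 - 11)*(1/12) = -14*1/12 = -7/6 ≈ -1.1667)
b(T, S) = (-7/6 + T)/(18 + S) (b(T, S) = (T - 7/6)/(S + 18) = (-7/6 + T)/(18 + S))
b(16, -11)*(-32) = ((-7/6 + 16)/(18 - 11))*(-32) = ((89/6)/7)*(-32) = ((1/7)*(89/6))*(-32) = (89/42)*(-32) = -1424/21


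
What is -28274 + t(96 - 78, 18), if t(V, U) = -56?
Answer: -28330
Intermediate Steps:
-28274 + t(96 - 78, 18) = -28274 - 56 = -28330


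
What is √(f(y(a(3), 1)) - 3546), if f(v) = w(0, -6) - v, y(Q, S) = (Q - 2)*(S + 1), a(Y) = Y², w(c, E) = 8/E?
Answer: 2*I*√8013/3 ≈ 59.677*I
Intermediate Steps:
y(Q, S) = (1 + S)*(-2 + Q) (y(Q, S) = (-2 + Q)*(1 + S) = (1 + S)*(-2 + Q))
f(v) = -4/3 - v (f(v) = 8/(-6) - v = 8*(-⅙) - v = -4/3 - v)
√(f(y(a(3), 1)) - 3546) = √((-4/3 - (-2 + 3² - 2*1 + 3²*1)) - 3546) = √((-4/3 - (-2 + 9 - 2 + 9*1)) - 3546) = √((-4/3 - (-2 + 9 - 2 + 9)) - 3546) = √((-4/3 - 1*14) - 3546) = √((-4/3 - 14) - 3546) = √(-46/3 - 3546) = √(-10684/3) = 2*I*√8013/3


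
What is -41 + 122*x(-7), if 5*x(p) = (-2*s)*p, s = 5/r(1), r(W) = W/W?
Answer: 1667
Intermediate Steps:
r(W) = 1
s = 5 (s = 5/1 = 5*1 = 5)
x(p) = -2*p (x(p) = ((-2*5)*p)/5 = (-10*p)/5 = -2*p)
-41 + 122*x(-7) = -41 + 122*(-2*(-7)) = -41 + 122*14 = -41 + 1708 = 1667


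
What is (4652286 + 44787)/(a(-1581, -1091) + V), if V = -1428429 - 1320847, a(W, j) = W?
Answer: -4697073/2750857 ≈ -1.7075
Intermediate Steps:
V = -2749276
(4652286 + 44787)/(a(-1581, -1091) + V) = (4652286 + 44787)/(-1581 - 2749276) = 4697073/(-2750857) = 4697073*(-1/2750857) = -4697073/2750857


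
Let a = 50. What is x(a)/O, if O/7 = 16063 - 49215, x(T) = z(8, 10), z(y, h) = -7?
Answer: 1/33152 ≈ 3.0164e-5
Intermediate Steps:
x(T) = -7
O = -232064 (O = 7*(16063 - 49215) = 7*(-33152) = -232064)
x(a)/O = -7/(-232064) = -7*(-1/232064) = 1/33152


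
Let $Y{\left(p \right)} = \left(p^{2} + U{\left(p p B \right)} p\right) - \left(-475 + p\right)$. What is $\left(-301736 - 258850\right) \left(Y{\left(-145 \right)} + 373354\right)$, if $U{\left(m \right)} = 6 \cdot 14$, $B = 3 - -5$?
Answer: $-214602971934$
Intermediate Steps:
$B = 8$ ($B = 3 + 5 = 8$)
$U{\left(m \right)} = 84$
$Y{\left(p \right)} = 475 + p^{2} + 83 p$ ($Y{\left(p \right)} = \left(p^{2} + 84 p\right) - \left(-475 + p\right) = 475 + p^{2} + 83 p$)
$\left(-301736 - 258850\right) \left(Y{\left(-145 \right)} + 373354\right) = \left(-301736 - 258850\right) \left(\left(475 + \left(-145\right)^{2} + 83 \left(-145\right)\right) + 373354\right) = - 560586 \left(\left(475 + 21025 - 12035\right) + 373354\right) = - 560586 \left(9465 + 373354\right) = \left(-560586\right) 382819 = -214602971934$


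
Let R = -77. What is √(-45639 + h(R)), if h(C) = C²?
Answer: 19*I*√110 ≈ 199.27*I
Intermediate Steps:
√(-45639 + h(R)) = √(-45639 + (-77)²) = √(-45639 + 5929) = √(-39710) = 19*I*√110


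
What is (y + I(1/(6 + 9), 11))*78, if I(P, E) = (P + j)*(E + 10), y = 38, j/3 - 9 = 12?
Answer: 531336/5 ≈ 1.0627e+5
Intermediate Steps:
j = 63 (j = 27 + 3*12 = 27 + 36 = 63)
I(P, E) = (10 + E)*(63 + P) (I(P, E) = (P + 63)*(E + 10) = (63 + P)*(10 + E) = (10 + E)*(63 + P))
(y + I(1/(6 + 9), 11))*78 = (38 + (630 + 10/(6 + 9) + 63*11 + 11/(6 + 9)))*78 = (38 + (630 + 10/15 + 693 + 11/15))*78 = (38 + (630 + 10*(1/15) + 693 + 11*(1/15)))*78 = (38 + (630 + 2/3 + 693 + 11/15))*78 = (38 + 6622/5)*78 = (6812/5)*78 = 531336/5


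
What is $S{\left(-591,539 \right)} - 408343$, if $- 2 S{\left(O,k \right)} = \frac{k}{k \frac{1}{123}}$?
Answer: $- \frac{816809}{2} \approx -4.084 \cdot 10^{5}$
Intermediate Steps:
$S{\left(O,k \right)} = - \frac{123}{2}$ ($S{\left(O,k \right)} = - \frac{k \frac{1}{k \frac{1}{123}}}{2} = - \frac{k \frac{1}{\frac{1}{123} k}}{2} = - \frac{k \frac{123}{k}}{2} = \left(- \frac{1}{2}\right) 123 = - \frac{123}{2}$)
$S{\left(-591,539 \right)} - 408343 = - \frac{123}{2} - 408343 = - \frac{816809}{2}$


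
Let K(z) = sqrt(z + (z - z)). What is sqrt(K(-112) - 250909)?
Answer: sqrt(-250909 + 4*I*sqrt(7)) ≈ 0.011 + 500.91*I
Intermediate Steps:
K(z) = sqrt(z) (K(z) = sqrt(z + 0) = sqrt(z))
sqrt(K(-112) - 250909) = sqrt(sqrt(-112) - 250909) = sqrt(4*I*sqrt(7) - 250909) = sqrt(-250909 + 4*I*sqrt(7))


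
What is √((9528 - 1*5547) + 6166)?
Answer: √10147 ≈ 100.73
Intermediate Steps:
√((9528 - 1*5547) + 6166) = √((9528 - 5547) + 6166) = √(3981 + 6166) = √10147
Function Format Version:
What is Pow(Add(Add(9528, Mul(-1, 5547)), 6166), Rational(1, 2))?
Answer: Pow(10147, Rational(1, 2)) ≈ 100.73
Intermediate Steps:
Pow(Add(Add(9528, Mul(-1, 5547)), 6166), Rational(1, 2)) = Pow(Add(Add(9528, -5547), 6166), Rational(1, 2)) = Pow(Add(3981, 6166), Rational(1, 2)) = Pow(10147, Rational(1, 2))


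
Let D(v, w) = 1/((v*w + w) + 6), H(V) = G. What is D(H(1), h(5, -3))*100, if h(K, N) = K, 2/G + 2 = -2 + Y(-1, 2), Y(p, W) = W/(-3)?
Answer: 350/31 ≈ 11.290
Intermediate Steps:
Y(p, W) = -W/3 (Y(p, W) = W*(-1/3) = -W/3)
G = -3/7 (G = 2/(-2 + (-2 - 1/3*2)) = 2/(-2 + (-2 - 2/3)) = 2/(-2 - 8/3) = 2/(-14/3) = 2*(-3/14) = -3/7 ≈ -0.42857)
H(V) = -3/7
D(v, w) = 1/(6 + w + v*w) (D(v, w) = 1/((w + v*w) + 6) = 1/(6 + w + v*w))
D(H(1), h(5, -3))*100 = 100/(6 + 5 - 3/7*5) = 100/(6 + 5 - 15/7) = 100/(62/7) = (7/62)*100 = 350/31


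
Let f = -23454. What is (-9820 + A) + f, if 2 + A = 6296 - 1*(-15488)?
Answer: -11492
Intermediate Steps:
A = 21782 (A = -2 + (6296 - 1*(-15488)) = -2 + (6296 + 15488) = -2 + 21784 = 21782)
(-9820 + A) + f = (-9820 + 21782) - 23454 = 11962 - 23454 = -11492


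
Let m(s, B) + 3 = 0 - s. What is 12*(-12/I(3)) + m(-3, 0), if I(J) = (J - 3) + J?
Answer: -48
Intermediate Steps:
I(J) = -3 + 2*J (I(J) = (-3 + J) + J = -3 + 2*J)
m(s, B) = -3 - s (m(s, B) = -3 + (0 - s) = -3 - s)
12*(-12/I(3)) + m(-3, 0) = 12*(-12/(-3 + 2*3)) + (-3 - 1*(-3)) = 12*(-12/(-3 + 6)) + (-3 + 3) = 12*(-12/3) + 0 = 12*(-12*1/3) + 0 = 12*(-4) + 0 = -48 + 0 = -48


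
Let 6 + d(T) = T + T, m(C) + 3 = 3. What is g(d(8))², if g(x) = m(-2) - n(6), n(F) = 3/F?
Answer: ¼ ≈ 0.25000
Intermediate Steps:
m(C) = 0 (m(C) = -3 + 3 = 0)
d(T) = -6 + 2*T (d(T) = -6 + (T + T) = -6 + 2*T)
g(x) = -½ (g(x) = 0 - 3/6 = 0 - 1*½ = 0 - ½ = -½)
g(d(8))² = (-½)² = ¼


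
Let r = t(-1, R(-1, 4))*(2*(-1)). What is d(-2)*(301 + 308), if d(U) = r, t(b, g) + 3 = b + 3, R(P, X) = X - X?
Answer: 1218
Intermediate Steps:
R(P, X) = 0
t(b, g) = b (t(b, g) = -3 + (b + 3) = -3 + (3 + b) = b)
r = 2 (r = -2*(-1) = -1*(-2) = 2)
d(U) = 2
d(-2)*(301 + 308) = 2*(301 + 308) = 2*609 = 1218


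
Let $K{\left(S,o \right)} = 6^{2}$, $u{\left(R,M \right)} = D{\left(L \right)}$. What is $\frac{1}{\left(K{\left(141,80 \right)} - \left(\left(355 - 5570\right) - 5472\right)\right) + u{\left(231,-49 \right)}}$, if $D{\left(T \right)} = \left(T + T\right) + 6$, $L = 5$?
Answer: $\frac{1}{10739} \approx 9.3119 \cdot 10^{-5}$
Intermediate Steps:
$D{\left(T \right)} = 6 + 2 T$ ($D{\left(T \right)} = 2 T + 6 = 6 + 2 T$)
$u{\left(R,M \right)} = 16$ ($u{\left(R,M \right)} = 6 + 2 \cdot 5 = 6 + 10 = 16$)
$K{\left(S,o \right)} = 36$
$\frac{1}{\left(K{\left(141,80 \right)} - \left(\left(355 - 5570\right) - 5472\right)\right) + u{\left(231,-49 \right)}} = \frac{1}{\left(36 - \left(\left(355 - 5570\right) - 5472\right)\right) + 16} = \frac{1}{\left(36 - \left(-5215 - 5472\right)\right) + 16} = \frac{1}{\left(36 - -10687\right) + 16} = \frac{1}{\left(36 + 10687\right) + 16} = \frac{1}{10723 + 16} = \frac{1}{10739}$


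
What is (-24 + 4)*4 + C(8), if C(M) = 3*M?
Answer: -56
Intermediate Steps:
(-24 + 4)*4 + C(8) = (-24 + 4)*4 + 3*8 = -20*4 + 24 = -80 + 24 = -56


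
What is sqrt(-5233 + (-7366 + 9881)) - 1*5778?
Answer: -5778 + 3*I*sqrt(302) ≈ -5778.0 + 52.134*I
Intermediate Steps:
sqrt(-5233 + (-7366 + 9881)) - 1*5778 = sqrt(-5233 + 2515) - 5778 = sqrt(-2718) - 5778 = 3*I*sqrt(302) - 5778 = -5778 + 3*I*sqrt(302)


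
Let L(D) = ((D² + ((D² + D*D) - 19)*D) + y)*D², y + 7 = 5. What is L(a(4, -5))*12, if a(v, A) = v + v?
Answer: 717312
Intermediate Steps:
a(v, A) = 2*v
y = -2 (y = -7 + 5 = -2)
L(D) = D²*(-2 + D² + D*(-19 + 2*D²)) (L(D) = ((D² + ((D² + D*D) - 19)*D) - 2)*D² = ((D² + ((D² + D²) - 19)*D) - 2)*D² = ((D² + (2*D² - 19)*D) - 2)*D² = ((D² + (-19 + 2*D²)*D) - 2)*D² = ((D² + D*(-19 + 2*D²)) - 2)*D² = (-2 + D² + D*(-19 + 2*D²))*D² = D²*(-2 + D² + D*(-19 + 2*D²)))
L(a(4, -5))*12 = ((2*4)²*(-2 + (2*4)² - 38*4 + 2*(2*4)³))*12 = (8²*(-2 + 8² - 19*8 + 2*8³))*12 = (64*(-2 + 64 - 152 + 2*512))*12 = (64*(-2 + 64 - 152 + 1024))*12 = (64*934)*12 = 59776*12 = 717312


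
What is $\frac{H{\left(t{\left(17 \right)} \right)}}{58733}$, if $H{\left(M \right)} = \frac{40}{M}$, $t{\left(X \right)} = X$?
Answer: $\frac{40}{998461} \approx 4.0062 \cdot 10^{-5}$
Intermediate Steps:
$\frac{H{\left(t{\left(17 \right)} \right)}}{58733} = \frac{40 \cdot \frac{1}{17}}{58733} = 40 \cdot \frac{1}{17} \cdot \frac{1}{58733} = \frac{40}{17} \cdot \frac{1}{58733} = \frac{40}{998461}$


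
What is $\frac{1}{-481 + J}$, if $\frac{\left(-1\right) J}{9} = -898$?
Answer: $\frac{1}{7601} \approx 0.00013156$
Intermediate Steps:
$J = 8082$ ($J = \left(-9\right) \left(-898\right) = 8082$)
$\frac{1}{-481 + J} = \frac{1}{-481 + 8082} = \frac{1}{7601}$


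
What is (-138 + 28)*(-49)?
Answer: 5390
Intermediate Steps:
(-138 + 28)*(-49) = -110*(-49) = 5390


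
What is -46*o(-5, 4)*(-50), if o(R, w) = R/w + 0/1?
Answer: -2875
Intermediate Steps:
o(R, w) = R/w (o(R, w) = R/w + 0*1 = R/w + 0 = R/w)
-46*o(-5, 4)*(-50) = -(-230)/4*(-50) = -46*(-5/4)*(-50) = (115/2)*(-50) = -2875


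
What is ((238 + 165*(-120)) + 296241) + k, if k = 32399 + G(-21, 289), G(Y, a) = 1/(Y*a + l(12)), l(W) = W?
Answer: 1872085445/6057 ≈ 3.0908e+5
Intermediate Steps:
G(Y, a) = 1/(12 + Y*a) (G(Y, a) = 1/(Y*a + 12) = 1/(12 + Y*a))
k = 196240742/6057 (k = 32399 + 1/(12 - 21*289) = 32399 + 1/(12 - 6069) = 32399 + 1/(-6057) = 32399 - 1/6057 = 196240742/6057 ≈ 32399.)
((238 + 165*(-120)) + 296241) + k = ((238 + 165*(-120)) + 296241) + 196240742/6057 = ((238 - 19800) + 296241) + 196240742/6057 = (-19562 + 296241) + 196240742/6057 = 276679 + 196240742/6057 = 1872085445/6057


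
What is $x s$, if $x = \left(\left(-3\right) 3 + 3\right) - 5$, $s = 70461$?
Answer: $-775071$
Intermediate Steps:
$x = -11$ ($x = \left(-9 + 3\right) - 5 = -6 - 5 = -11$)
$x s = \left(-11\right) 70461 = -775071$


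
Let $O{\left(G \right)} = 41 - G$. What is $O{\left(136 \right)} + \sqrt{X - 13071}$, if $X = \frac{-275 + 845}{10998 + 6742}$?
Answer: $-95 + \frac{3 i \sqrt{4570592142}}{1774} \approx -95.0 + 114.33 i$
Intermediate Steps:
$X = \frac{57}{1774}$ ($X = \frac{570}{17740} = 570 \cdot \frac{1}{17740} = \frac{57}{1774} \approx 0.032131$)
$O{\left(136 \right)} + \sqrt{X - 13071} = \left(41 - 136\right) + \sqrt{\frac{57}{1774} - 13071} = -95 + \sqrt{\frac{57}{1774} - 13071} = -95 + \sqrt{- \frac{23187897}{1774}} = -95 + \frac{3 i \sqrt{4570592142}}{1774}$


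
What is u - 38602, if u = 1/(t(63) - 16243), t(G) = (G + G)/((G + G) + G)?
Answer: -1880959657/48727 ≈ -38602.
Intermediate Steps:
t(G) = ⅔ (t(G) = (2*G)/(2*G + G) = (2*G)/((3*G)) = (2*G)*(1/(3*G)) = ⅔)
u = -3/48727 (u = 1/(⅔ - 16243) = 1/(-48727/3) = -3/48727 ≈ -6.1568e-5)
u - 38602 = -3/48727 - 38602 = -1880959657/48727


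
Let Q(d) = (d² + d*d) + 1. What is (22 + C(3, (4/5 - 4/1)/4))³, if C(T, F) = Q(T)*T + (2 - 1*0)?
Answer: 531441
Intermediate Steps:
Q(d) = 1 + 2*d² (Q(d) = (d² + d²) + 1 = 2*d² + 1 = 1 + 2*d²)
C(T, F) = 2 + T*(1 + 2*T²) (C(T, F) = (1 + 2*T²)*T + (2 - 1*0) = T*(1 + 2*T²) + (2 + 0) = T*(1 + 2*T²) + 2 = 2 + T*(1 + 2*T²))
(22 + C(3, (4/5 - 4/1)/4))³ = (22 + (2 + 3 + 2*3³))³ = (22 + (2 + 3 + 2*27))³ = (22 + (2 + 3 + 54))³ = (22 + 59)³ = 81³ = 531441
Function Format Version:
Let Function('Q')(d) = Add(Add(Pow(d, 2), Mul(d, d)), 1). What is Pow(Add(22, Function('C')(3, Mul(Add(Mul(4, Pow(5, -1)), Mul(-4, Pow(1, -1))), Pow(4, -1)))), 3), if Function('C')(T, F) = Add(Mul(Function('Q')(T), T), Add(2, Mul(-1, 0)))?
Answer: 531441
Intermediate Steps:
Function('Q')(d) = Add(1, Mul(2, Pow(d, 2))) (Function('Q')(d) = Add(Add(Pow(d, 2), Pow(d, 2)), 1) = Add(Mul(2, Pow(d, 2)), 1) = Add(1, Mul(2, Pow(d, 2))))
Function('C')(T, F) = Add(2, Mul(T, Add(1, Mul(2, Pow(T, 2))))) (Function('C')(T, F) = Add(Mul(Add(1, Mul(2, Pow(T, 2))), T), Add(2, Mul(-1, 0))) = Add(Mul(T, Add(1, Mul(2, Pow(T, 2)))), Add(2, 0)) = Add(Mul(T, Add(1, Mul(2, Pow(T, 2)))), 2) = Add(2, Mul(T, Add(1, Mul(2, Pow(T, 2))))))
Pow(Add(22, Function('C')(3, Mul(Add(Mul(4, Pow(5, -1)), Mul(-4, Pow(1, -1))), Pow(4, -1)))), 3) = Pow(Add(22, Add(2, 3, Mul(2, Pow(3, 3)))), 3) = Pow(Add(22, Add(2, 3, Mul(2, 27))), 3) = Pow(Add(22, Add(2, 3, 54)), 3) = Pow(Add(22, 59), 3) = Pow(81, 3) = 531441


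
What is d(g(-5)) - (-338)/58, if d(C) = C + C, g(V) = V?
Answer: -121/29 ≈ -4.1724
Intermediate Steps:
d(C) = 2*C
d(g(-5)) - (-338)/58 = 2*(-5) - (-338)/58 = -10 - (-338)/58 = -10 - 1*(-169/29) = -10 + 169/29 = -121/29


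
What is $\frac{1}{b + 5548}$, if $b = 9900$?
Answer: $\frac{1}{15448} \approx 6.4733 \cdot 10^{-5}$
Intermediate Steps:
$\frac{1}{b + 5548} = \frac{1}{9900 + 5548} = \frac{1}{15448}$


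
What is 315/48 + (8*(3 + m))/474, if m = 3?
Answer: 8423/1264 ≈ 6.6638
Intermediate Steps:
315/48 + (8*(3 + m))/474 = 315/48 + (8*(3 + 3))/474 = 315*(1/48) + (8*6)*(1/474) = 105/16 + 48*(1/474) = 105/16 + 8/79 = 8423/1264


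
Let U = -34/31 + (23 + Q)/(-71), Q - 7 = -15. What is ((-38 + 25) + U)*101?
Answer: -3180692/2201 ≈ -1445.1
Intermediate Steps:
Q = -8 (Q = 7 - 15 = -8)
U = -2879/2201 (U = -34/31 + (23 - 8)/(-71) = -34*1/31 + 15*(-1/71) = -34/31 - 15/71 = -2879/2201 ≈ -1.3080)
((-38 + 25) + U)*101 = ((-38 + 25) - 2879/2201)*101 = (-13 - 2879/2201)*101 = -31492/2201*101 = -3180692/2201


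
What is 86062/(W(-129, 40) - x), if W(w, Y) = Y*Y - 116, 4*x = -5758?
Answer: 172124/5847 ≈ 29.438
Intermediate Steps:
x = -2879/2 (x = (1/4)*(-5758) = -2879/2 ≈ -1439.5)
W(w, Y) = -116 + Y**2 (W(w, Y) = Y**2 - 116 = -116 + Y**2)
86062/(W(-129, 40) - x) = 86062/((-116 + 40**2) - 1*(-2879/2)) = 86062/((-116 + 1600) + 2879/2) = 86062/(1484 + 2879/2) = 86062/(5847/2) = 86062*(2/5847) = 172124/5847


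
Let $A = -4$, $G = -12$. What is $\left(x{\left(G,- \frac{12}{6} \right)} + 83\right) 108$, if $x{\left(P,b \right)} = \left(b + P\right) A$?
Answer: $15012$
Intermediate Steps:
$x{\left(P,b \right)} = - 4 P - 4 b$ ($x{\left(P,b \right)} = \left(b + P\right) \left(-4\right) = \left(P + b\right) \left(-4\right) = - 4 P - 4 b$)
$\left(x{\left(G,- \frac{12}{6} \right)} + 83\right) 108 = \left(\left(\left(-4\right) \left(-12\right) - 4 \left(- \frac{12}{6}\right)\right) + 83\right) 108 = \left(\left(48 - 4 \left(\left(-12\right) \frac{1}{6}\right)\right) + 83\right) 108 = \left(\left(48 - -8\right) + 83\right) 108 = \left(\left(48 + 8\right) + 83\right) 108 = \left(56 + 83\right) 108 = 139 \cdot 108 = 15012$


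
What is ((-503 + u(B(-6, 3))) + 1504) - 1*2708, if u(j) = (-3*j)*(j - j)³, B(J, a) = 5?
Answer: -1707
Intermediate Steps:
u(j) = 0 (u(j) = -3*j*0³ = -3*j*0 = 0)
((-503 + u(B(-6, 3))) + 1504) - 1*2708 = ((-503 + 0) + 1504) - 1*2708 = (-503 + 1504) - 2708 = 1001 - 2708 = -1707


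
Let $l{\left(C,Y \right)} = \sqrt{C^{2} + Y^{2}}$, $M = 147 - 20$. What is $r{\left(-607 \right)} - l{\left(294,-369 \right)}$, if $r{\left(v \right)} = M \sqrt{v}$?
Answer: $- 3 \sqrt{24733} + 127 i \sqrt{607} \approx -471.8 + 3128.9 i$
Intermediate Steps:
$M = 127$
$r{\left(v \right)} = 127 \sqrt{v}$
$r{\left(-607 \right)} - l{\left(294,-369 \right)} = 127 \sqrt{-607} - \sqrt{294^{2} + \left(-369\right)^{2}} = 127 i \sqrt{607} - \sqrt{86436 + 136161} = 127 i \sqrt{607} - \sqrt{222597} = 127 i \sqrt{607} - 3 \sqrt{24733} = - 3 \sqrt{24733} + 127 i \sqrt{607}$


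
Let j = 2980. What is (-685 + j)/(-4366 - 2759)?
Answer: -153/475 ≈ -0.32211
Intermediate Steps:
(-685 + j)/(-4366 - 2759) = (-685 + 2980)/(-4366 - 2759) = 2295/(-7125) = 2295*(-1/7125) = -153/475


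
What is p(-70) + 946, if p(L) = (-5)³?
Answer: 821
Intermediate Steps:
p(L) = -125
p(-70) + 946 = -125 + 946 = 821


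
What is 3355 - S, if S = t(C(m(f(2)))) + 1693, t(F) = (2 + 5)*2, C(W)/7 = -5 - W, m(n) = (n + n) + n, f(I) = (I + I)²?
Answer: 1648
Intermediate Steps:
f(I) = 4*I² (f(I) = (2*I)² = 4*I²)
m(n) = 3*n (m(n) = 2*n + n = 3*n)
C(W) = -35 - 7*W (C(W) = 7*(-5 - W) = -35 - 7*W)
t(F) = 14 (t(F) = 7*2 = 14)
S = 1707 (S = 14 + 1693 = 1707)
3355 - S = 3355 - 1*1707 = 3355 - 1707 = 1648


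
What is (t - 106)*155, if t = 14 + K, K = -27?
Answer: -18445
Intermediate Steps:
t = -13 (t = 14 - 27 = -13)
(t - 106)*155 = (-13 - 106)*155 = -119*155 = -18445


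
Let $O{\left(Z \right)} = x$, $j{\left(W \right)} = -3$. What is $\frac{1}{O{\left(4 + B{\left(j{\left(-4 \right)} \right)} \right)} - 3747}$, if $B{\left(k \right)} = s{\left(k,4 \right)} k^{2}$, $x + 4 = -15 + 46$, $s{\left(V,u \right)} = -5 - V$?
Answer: $- \frac{1}{3720} \approx -0.00026882$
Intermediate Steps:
$x = 27$ ($x = -4 + \left(-15 + 46\right) = -4 + 31 = 27$)
$B{\left(k \right)} = k^{2} \left(-5 - k\right)$ ($B{\left(k \right)} = \left(-5 - k\right) k^{2} = k^{2} \left(-5 - k\right)$)
$O{\left(Z \right)} = 27$
$\frac{1}{O{\left(4 + B{\left(j{\left(-4 \right)} \right)} \right)} - 3747} = \frac{1}{27 - 3747} = \frac{1}{-3720} = - \frac{1}{3720}$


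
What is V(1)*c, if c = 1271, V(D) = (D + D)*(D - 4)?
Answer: -7626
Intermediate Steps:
V(D) = 2*D*(-4 + D) (V(D) = (2*D)*(-4 + D) = 2*D*(-4 + D))
V(1)*c = (2*1*(-4 + 1))*1271 = (2*1*(-3))*1271 = -6*1271 = -7626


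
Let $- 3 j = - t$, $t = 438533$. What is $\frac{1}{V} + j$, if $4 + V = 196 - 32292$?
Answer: $\frac{1564101033}{10700} \approx 1.4618 \cdot 10^{5}$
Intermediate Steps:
$V = -32100$ ($V = -4 + \left(196 - 32292\right) = -4 - 32096 = -32100$)
$j = \frac{438533}{3}$ ($j = - \frac{\left(-1\right) 438533}{3} = \left(- \frac{1}{3}\right) \left(-438533\right) = \frac{438533}{3} \approx 1.4618 \cdot 10^{5}$)
$\frac{1}{V} + j = \frac{1}{-32100} + \frac{438533}{3} = - \frac{1}{32100} + \frac{438533}{3} = \frac{1564101033}{10700}$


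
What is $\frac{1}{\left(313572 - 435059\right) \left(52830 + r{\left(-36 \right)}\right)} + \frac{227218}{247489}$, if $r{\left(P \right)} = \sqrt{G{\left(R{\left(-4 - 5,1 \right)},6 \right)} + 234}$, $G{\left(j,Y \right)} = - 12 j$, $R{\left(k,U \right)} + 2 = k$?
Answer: $\frac{12840515354341699129}{13986067587382980727} + \frac{\sqrt{366}}{339071253770058} \approx 0.91809$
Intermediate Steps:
$R{\left(k,U \right)} = -2 + k$
$r{\left(P \right)} = \sqrt{366}$ ($r{\left(P \right)} = \sqrt{- 12 \left(-2 - 9\right) + 234} = \sqrt{\left(-12\right) \left(-11\right) + 234} = \sqrt{132 + 234} = \sqrt{366}$)
$\frac{1}{\left(313572 - 435059\right) \left(52830 + r{\left(-36 \right)}\right)} + \frac{227218}{247489} = \frac{1}{\left(313572 - 435059\right) \left(52830 + \sqrt{366}\right)} + \frac{227218}{247489} = \frac{1}{\left(-121487\right) \left(52830 + \sqrt{366}\right)} + 227218 \cdot \frac{1}{247489} = - \frac{1}{121487 \left(52830 + \sqrt{366}\right)} + \frac{227218}{247489} = \frac{227218}{247489} - \frac{1}{121487 \left(52830 + \sqrt{366}\right)}$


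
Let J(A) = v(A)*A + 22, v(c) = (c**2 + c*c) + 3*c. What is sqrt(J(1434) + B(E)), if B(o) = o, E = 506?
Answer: 22*sqrt(12197931) ≈ 76836.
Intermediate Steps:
v(c) = 2*c**2 + 3*c (v(c) = (c**2 + c**2) + 3*c = 2*c**2 + 3*c)
J(A) = 22 + A**2*(3 + 2*A) (J(A) = (A*(3 + 2*A))*A + 22 = A**2*(3 + 2*A) + 22 = 22 + A**2*(3 + 2*A))
sqrt(J(1434) + B(E)) = sqrt((22 + 1434**2*(3 + 2*1434)) + 506) = sqrt((22 + 2056356*(3 + 2868)) + 506) = sqrt((22 + 2056356*2871) + 506) = sqrt((22 + 5903798076) + 506) = sqrt(5903798098 + 506) = sqrt(5903798604) = 22*sqrt(12197931)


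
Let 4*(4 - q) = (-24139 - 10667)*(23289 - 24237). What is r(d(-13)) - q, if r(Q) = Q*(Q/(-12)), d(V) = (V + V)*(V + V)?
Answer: 24632810/3 ≈ 8.2109e+6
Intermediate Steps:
d(V) = 4*V² (d(V) = (2*V)*(2*V) = 4*V²)
r(Q) = -Q²/12 (r(Q) = Q*(Q*(-1/12)) = Q*(-Q/12) = -Q²/12)
q = -8249018 (q = 4 - (-24139 - 10667)*(23289 - 24237)/4 = 4 - (-17403)*(-948)/2 = 4 - ¼*32996088 = 4 - 8249022 = -8249018)
r(d(-13)) - q = -(4*(-13)²)²/12 - 1*(-8249018) = -(4*169)²/12 + 8249018 = -1/12*676² + 8249018 = -1/12*456976 + 8249018 = -114244/3 + 8249018 = 24632810/3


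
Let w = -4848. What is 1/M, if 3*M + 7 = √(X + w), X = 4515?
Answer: -21/382 - 9*I*√37/382 ≈ -0.054974 - 0.14331*I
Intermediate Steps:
M = -7/3 + I*√37 (M = -7/3 + √(4515 - 4848)/3 = -7/3 + √(-333)/3 = -7/3 + (3*I*√37)/3 = -7/3 + I*√37 ≈ -2.3333 + 6.0828*I)
1/M = 1/(-7/3 + I*√37)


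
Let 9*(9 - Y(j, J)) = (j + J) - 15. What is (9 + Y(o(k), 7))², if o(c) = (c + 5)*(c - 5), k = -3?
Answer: 3844/9 ≈ 427.11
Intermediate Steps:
o(c) = (-5 + c)*(5 + c) (o(c) = (5 + c)*(-5 + c) = (-5 + c)*(5 + c))
Y(j, J) = 32/3 - J/9 - j/9 (Y(j, J) = 9 - ((j + J) - 15)/9 = 9 - ((J + j) - 15)/9 = 9 - (-15 + J + j)/9 = 9 + (5/3 - J/9 - j/9) = 32/3 - J/9 - j/9)
(9 + Y(o(k), 7))² = (9 + (32/3 - ⅑*7 - (-25 + (-3)²)/9))² = (9 + (32/3 - 7/9 - (-25 + 9)/9))² = (9 + (32/3 - 7/9 - ⅑*(-16)))² = (9 + (32/3 - 7/9 + 16/9))² = (9 + 35/3)² = (62/3)² = 3844/9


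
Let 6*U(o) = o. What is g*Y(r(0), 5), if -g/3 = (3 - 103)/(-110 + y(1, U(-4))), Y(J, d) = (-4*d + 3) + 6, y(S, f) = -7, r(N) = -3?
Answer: 1100/39 ≈ 28.205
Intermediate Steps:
U(o) = o/6
Y(J, d) = 9 - 4*d (Y(J, d) = (3 - 4*d) + 6 = 9 - 4*d)
g = -100/39 (g = -3*(3 - 103)/(-110 - 7) = -(-300)/(-117) = -(-300)*(-1)/117 = -3*100/117 = -100/39 ≈ -2.5641)
g*Y(r(0), 5) = -100*(9 - 4*5)/39 = -100*(9 - 20)/39 = -100/39*(-11) = 1100/39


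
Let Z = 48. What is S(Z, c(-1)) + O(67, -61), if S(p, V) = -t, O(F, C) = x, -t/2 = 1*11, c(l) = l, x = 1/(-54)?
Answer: 1187/54 ≈ 21.981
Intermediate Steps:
x = -1/54 ≈ -0.018519
t = -22 (t = -2*11 = -22)
O(F, C) = -1/54
S(p, V) = 22 (S(p, V) = -1*(-22) = 22)
S(Z, c(-1)) + O(67, -61) = 22 - 1/54 = 1187/54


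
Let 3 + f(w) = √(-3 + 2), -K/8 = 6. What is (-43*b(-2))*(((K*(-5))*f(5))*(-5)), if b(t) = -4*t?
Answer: -1238400 + 412800*I ≈ -1.2384e+6 + 4.128e+5*I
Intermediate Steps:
K = -48 (K = -8*6 = -48)
f(w) = -3 + I (f(w) = -3 + √(-3 + 2) = -3 + √(-1) = -3 + I)
(-43*b(-2))*(((K*(-5))*f(5))*(-5)) = (-(-172)*(-2))*(((-48*(-5))*(-3 + I))*(-5)) = (-43*8)*((240*(-3 + I))*(-5)) = -344*(-720 + 240*I)*(-5) = -344*(3600 - 1200*I) = -1238400 + 412800*I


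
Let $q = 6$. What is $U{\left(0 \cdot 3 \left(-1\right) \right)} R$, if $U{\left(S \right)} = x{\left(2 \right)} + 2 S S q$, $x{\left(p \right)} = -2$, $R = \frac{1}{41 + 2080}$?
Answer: $- \frac{2}{2121} \approx -0.00094295$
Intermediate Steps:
$R = \frac{1}{2121} \approx 0.00047148$
$U{\left(S \right)} = -2 + 12 S^{2}$ ($U{\left(S \right)} = -2 + 2 S S 6 = -2 + 2 S^{2} \cdot 6 = -2 + 12 S^{2}$)
$U{\left(0 \cdot 3 \left(-1\right) \right)} R = \left(-2 + 12 \left(0 \cdot 3 \left(-1\right)\right)^{2}\right) \frac{1}{2121} = \left(-2 + 12 \left(0 \left(-1\right)\right)^{2}\right) \frac{1}{2121} = \left(-2 + 12 \cdot 0^{2}\right) \frac{1}{2121} = \left(-2 + 12 \cdot 0\right) \frac{1}{2121} = \left(-2 + 0\right) \frac{1}{2121} = \left(-2\right) \frac{1}{2121} = - \frac{2}{2121}$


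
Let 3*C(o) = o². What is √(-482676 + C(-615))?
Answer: I*√356601 ≈ 597.16*I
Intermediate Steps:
C(o) = o²/3
√(-482676 + C(-615)) = √(-482676 + (⅓)*(-615)²) = √(-482676 + (⅓)*378225) = √(-482676 + 126075) = √(-356601) = I*√356601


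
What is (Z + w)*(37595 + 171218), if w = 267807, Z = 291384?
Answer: 116766350283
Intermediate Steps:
(Z + w)*(37595 + 171218) = (291384 + 267807)*(37595 + 171218) = 559191*208813 = 116766350283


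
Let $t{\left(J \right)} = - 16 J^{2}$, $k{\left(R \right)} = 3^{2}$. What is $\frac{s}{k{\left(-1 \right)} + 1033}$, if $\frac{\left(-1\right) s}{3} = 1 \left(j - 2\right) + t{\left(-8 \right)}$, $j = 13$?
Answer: $\frac{3039}{1042} \approx 2.9165$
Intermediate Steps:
$k{\left(R \right)} = 9$
$s = 3039$ ($s = - 3 \left(1 \left(13 - 2\right) - 16 \left(-8\right)^{2}\right) = - 3 \left(1 \cdot 11 - 1024\right) = - 3 \left(11 - 1024\right) = \left(-3\right) \left(-1013\right) = 3039$)
$\frac{s}{k{\left(-1 \right)} + 1033} = \frac{3039}{9 + 1033} = \frac{3039}{1042}$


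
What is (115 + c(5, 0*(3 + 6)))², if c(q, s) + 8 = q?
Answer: 12544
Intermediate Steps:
c(q, s) = -8 + q
(115 + c(5, 0*(3 + 6)))² = (115 + (-8 + 5))² = (115 - 3)² = 112² = 12544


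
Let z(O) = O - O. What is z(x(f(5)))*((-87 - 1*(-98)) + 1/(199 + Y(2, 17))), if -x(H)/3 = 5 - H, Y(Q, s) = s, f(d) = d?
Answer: 0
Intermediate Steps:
x(H) = -15 + 3*H (x(H) = -3*(5 - H) = -15 + 3*H)
z(O) = 0
z(x(f(5)))*((-87 - 1*(-98)) + 1/(199 + Y(2, 17))) = 0*((-87 - 1*(-98)) + 1/(199 + 17)) = 0*((-87 + 98) + 1/216) = 0*(11 + 1/216) = 0*(2377/216) = 0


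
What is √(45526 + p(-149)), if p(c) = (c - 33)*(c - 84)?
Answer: 2*√21983 ≈ 296.53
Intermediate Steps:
p(c) = (-84 + c)*(-33 + c) (p(c) = (-33 + c)*(-84 + c) = (-84 + c)*(-33 + c))
√(45526 + p(-149)) = √(45526 + (2772 + (-149)² - 117*(-149))) = √(45526 + (2772 + 22201 + 17433)) = √(45526 + 42406) = √87932 = 2*√21983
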